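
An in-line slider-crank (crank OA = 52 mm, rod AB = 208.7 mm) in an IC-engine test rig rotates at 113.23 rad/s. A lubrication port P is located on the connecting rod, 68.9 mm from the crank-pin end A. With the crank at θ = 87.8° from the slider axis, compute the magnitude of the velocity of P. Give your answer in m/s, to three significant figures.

5.90

ω = 113.2 rad/s.  Crank-pin speed |V_A| = rω = 5.888 m/s, perpendicular to OA.
Rod angle: sinφ = −(r/L) sinθ ⇒ φ = -14.417°; ω_rod = −rω cosθ/√(L²−r²sin²θ) = -1.1182 rad/s.
V_P = V_A + ω_rod × AP, with AP = 0.0689 m along the rod.
Components: V_Px = −rω sinθ − a·ω_rod·sinφ = -5.9028 m/s;  V_Py = rω cosθ + a·ω_rod·cosφ = +0.15141 m/s.
|V_P| = √(V_Px² + V_Py²) = 5.9047 m/s.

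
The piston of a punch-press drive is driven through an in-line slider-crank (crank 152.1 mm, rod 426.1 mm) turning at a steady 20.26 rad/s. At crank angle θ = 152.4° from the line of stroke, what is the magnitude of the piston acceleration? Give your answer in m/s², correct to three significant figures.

ω = 20.26 rad/s
x(θ) = r cosθ + √(L² − r² sin²θ); with ω constant, a = ω²·d²x/dθ².
d²x/dθ² = −r cosθ − r²(cos2θ)/√u − r⁴ sin²2θ/(4u^{3/2}),  u = L² − r² sin²θ = 0.176596 m².
Substituting r = 0.1521 m, L = 0.4261 m, θ = 152.4°: d²x/dθ² = +0.10216 m.
a = ω²·d²x/dθ² = (20.26)²·(+0.10216) = +41.932 m/s²;  |a| = 41.932 m/s².

41.9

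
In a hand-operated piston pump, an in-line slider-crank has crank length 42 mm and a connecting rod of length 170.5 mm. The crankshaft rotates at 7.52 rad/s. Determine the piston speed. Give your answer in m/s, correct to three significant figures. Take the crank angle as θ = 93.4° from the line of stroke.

ω = 7.52 rad/s
For an in-line slider-crank, x = r cosθ + √(L² − r² sin²θ), so v = −rω sinθ·[1 + r cosθ/√(L² − r² sin²θ)].
With r = 0.042 m, L = 0.1705 m, θ = 93.4°: √(L² − r² sin²θ) = 0.16526 m.
v = −0.042·7.52·0.99824·[1 + 0.042·-0.05931/0.16526] = -0.31053 m/s.
|v| = 0.31053 m/s.

0.311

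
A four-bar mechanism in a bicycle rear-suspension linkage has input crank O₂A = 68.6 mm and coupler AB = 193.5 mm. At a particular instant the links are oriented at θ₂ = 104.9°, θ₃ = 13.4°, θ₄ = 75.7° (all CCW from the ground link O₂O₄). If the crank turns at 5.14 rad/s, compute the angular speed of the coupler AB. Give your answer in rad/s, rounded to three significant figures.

1.00

ω₂ = 5.14 rad/s
Differentiating the loop-closure r₂e^{iθ₂}+r₃e^{iθ₃}=r₁+r₄e^{iθ₄} gives r₂ω₂e^{iθ₂}+r₃ω₃e^{iθ₃}=r₄ω₄e^{iθ₄}.
Eliminating the other unknown: ω₃ = r₂ω₂ sin(θ₄−θ₂) / [r₃ sin(θ₃−θ₄)].
Numerator sine = -0.48786; denominator sine = -0.88539.
Result = 0.0686·5.14·(-0.48786) / (0.1935·(-0.88539)) = +1.0041 rad/s; magnitude 1.0041 rad/s.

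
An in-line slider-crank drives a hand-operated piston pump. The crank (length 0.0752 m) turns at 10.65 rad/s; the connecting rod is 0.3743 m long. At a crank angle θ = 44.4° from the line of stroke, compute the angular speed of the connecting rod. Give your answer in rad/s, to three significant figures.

1.54

ω = 10.65 rad/s
The rod makes angle φ with the slider axis where L sinφ = r sinθ; differentiating, L cosφ·φ̇ = r ω cosθ.
L cosφ = √(L² − r² sin²θ) = 0.37058 m.
|ω_rod| = r ω |cosθ| / √(L² − r² sin²θ) = 0.0752·10.65·0.71447/0.37058 = 1.5441 rad/s.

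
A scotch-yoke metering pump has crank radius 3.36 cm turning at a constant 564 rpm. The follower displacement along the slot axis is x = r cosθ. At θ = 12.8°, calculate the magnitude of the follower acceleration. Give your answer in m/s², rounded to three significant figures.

114

ω = 59.06 rad/s (from 564 rpm).
x = r cosθ ⇒ ẍ = −rω² cosθ (ω constant).
|a| = rω²|cosθ| = 0.0336·(59.06)²·|cos 12.8°| = 114.29 m/s².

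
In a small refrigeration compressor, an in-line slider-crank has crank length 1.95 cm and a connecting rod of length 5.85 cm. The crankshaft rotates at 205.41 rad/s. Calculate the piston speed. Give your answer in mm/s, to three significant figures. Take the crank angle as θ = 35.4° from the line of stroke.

ω = 205.4 rad/s
For an in-line slider-crank, x = r cosθ + √(L² − r² sin²θ), so v = −rω sinθ·[1 + r cosθ/√(L² − r² sin²θ)].
With r = 0.0195 m, L = 0.0585 m, θ = 35.4°: √(L² − r² sin²θ) = 0.057399 m.
v = −0.0195·205.4·0.57928·[1 + 0.0195·0.81513/0.057399] = -2.9628 m/s.
|v| = 2.9628 m/s = 2962.8 mm/s.

2960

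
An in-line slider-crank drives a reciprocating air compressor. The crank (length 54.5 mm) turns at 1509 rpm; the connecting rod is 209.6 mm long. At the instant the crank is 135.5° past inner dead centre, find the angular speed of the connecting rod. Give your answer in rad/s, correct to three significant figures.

ω = 158 rad/s (converted from 1509 rpm).
The rod makes angle φ with the slider axis where L sinφ = r sinθ; differentiating, L cosφ·φ̇ = r ω cosθ.
L cosφ = √(L² − r² sin²θ) = 0.20609 m.
|ω_rod| = r ω |cosθ| / √(L² − r² sin²θ) = 0.0545·158·0.71325/0.20609 = 29.806 rad/s.

29.8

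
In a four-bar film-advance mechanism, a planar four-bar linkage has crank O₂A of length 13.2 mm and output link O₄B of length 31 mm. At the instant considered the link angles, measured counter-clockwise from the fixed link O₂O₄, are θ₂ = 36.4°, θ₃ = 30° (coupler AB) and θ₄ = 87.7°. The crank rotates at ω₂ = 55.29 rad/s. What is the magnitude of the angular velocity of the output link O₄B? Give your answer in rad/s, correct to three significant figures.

3.10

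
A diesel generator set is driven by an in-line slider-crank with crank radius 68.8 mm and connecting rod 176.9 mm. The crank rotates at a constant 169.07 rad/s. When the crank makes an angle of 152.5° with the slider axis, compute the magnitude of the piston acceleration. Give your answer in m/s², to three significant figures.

1280

ω = 169.1 rad/s
x(θ) = r cosθ + √(L² − r² sin²θ); with ω constant, a = ω²·d²x/dθ².
d²x/dθ² = −r cosθ − r²(cos2θ)/√u − r⁴ sin²2θ/(4u^{3/2}),  u = L² − r² sin²θ = 0.0302844 m².
Substituting r = 0.0688 m, L = 0.1769 m, θ = 152.5°: d²x/dθ² = +0.044712 m.
a = ω²·d²x/dθ² = (169.1)²·(+0.044712) = +1278.1 m/s²;  |a| = 1278.1 m/s².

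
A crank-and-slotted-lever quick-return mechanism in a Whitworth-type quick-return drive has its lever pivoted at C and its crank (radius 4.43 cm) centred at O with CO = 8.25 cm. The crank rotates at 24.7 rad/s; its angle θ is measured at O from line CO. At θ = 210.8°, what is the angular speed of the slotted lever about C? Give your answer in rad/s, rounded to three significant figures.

11.7

ω = 24.7 rad/s
Crank pin A relative to C: A = (d + r cosθ, r sinθ); lever angle φ = atan2(r sinθ, d + r cosθ).
Differentiating tanφ: φ̇ = rω(d cosθ + r)/(d² + r² + 2dr cosθ).
d² + r² + 2dr cosθ = |CA|² = 0.00249017 m²;  d cosθ + r = -0.026564 m.
|ω_lever| = |0.0443·24.7·-0.026564| / 0.00249017 = 11.673 rad/s.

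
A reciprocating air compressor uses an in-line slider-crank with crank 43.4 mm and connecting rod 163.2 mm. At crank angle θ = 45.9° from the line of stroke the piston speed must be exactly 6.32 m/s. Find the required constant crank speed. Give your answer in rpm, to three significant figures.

1630

For an in-line slider-crank, |v_piston| = rω|sinθ|·[1 + r cosθ/√(L² − r² sin²θ)].
With r = 0.0434 m, L = 0.1632 m, θ = 45.9°: the bracketed kinematic factor |dx/dθ| = 0.037043 m.
ω = v/|dx/dθ| = 6.32/0.037043 = 170.61 rad/s.
N = 60ω/(2π) = 1629.2 rpm.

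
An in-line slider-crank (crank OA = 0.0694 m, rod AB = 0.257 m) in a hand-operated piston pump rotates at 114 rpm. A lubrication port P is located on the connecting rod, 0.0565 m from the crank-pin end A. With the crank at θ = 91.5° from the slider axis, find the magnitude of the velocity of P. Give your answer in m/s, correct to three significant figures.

0.827

ω = 11.94 rad/s.  Crank-pin speed |V_A| = rω = 0.8285 m/s, perpendicular to OA.
Rod angle: sinφ = −(r/L) sinθ ⇒ φ = -15.661°; ω_rod = −rω cosθ/√(L²−r²sin²θ) = +0.087641 rad/s.
V_P = V_A + ω_rod × AP, with AP = 0.0565 m along the rod.
Components: V_Px = −rω sinθ − a·ω_rod·sinφ = -0.82688 m/s;  V_Py = rω cosθ + a·ω_rod·cosφ = -0.01692 m/s.
|V_P| = √(V_Px² + V_Py²) = 0.82705 m/s.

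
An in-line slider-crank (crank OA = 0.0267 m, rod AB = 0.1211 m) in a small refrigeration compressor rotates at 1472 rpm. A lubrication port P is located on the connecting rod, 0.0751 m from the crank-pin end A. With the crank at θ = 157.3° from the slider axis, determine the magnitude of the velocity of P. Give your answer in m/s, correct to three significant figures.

2.00

ω = 154.1 rad/s.  Crank-pin speed |V_A| = rω = 4.1157 m/s, perpendicular to OA.
Rod angle: sinφ = −(r/L) sinθ ⇒ φ = -4.881°; ω_rod = −rω cosθ/√(L²−r²sin²θ) = +31.468 rad/s.
V_P = V_A + ω_rod × AP, with AP = 0.0751 m along the rod.
Components: V_Px = −rω sinθ − a·ω_rod·sinφ = -1.3872 m/s;  V_Py = rω cosθ + a·ω_rod·cosφ = -1.4423 m/s.
|V_P| = √(V_Px² + V_Py²) = 2.0011 m/s.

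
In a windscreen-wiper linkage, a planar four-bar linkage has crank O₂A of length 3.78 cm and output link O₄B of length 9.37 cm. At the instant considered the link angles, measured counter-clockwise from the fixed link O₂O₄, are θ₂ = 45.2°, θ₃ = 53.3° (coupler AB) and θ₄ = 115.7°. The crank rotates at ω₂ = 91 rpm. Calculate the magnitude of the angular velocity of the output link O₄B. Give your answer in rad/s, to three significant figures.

ω₂ = 9.529 rad/s (from 91 rpm).
Differentiating the loop-closure r₂e^{iθ₂}+r₃e^{iθ₃}=r₁+r₄e^{iθ₄} gives r₂ω₂e^{iθ₂}+r₃ω₃e^{iθ₃}=r₄ω₄e^{iθ₄}.
Eliminating the other unknown: ω₄ = r₂ω₂ sin(θ₂−θ₃) / [r₄ sin(θ₄−θ₃)].
Numerator sine = -0.14090; denominator sine = +0.88620.
Result = 0.0378·9.529·(-0.14090) / (0.0937·(+0.88620)) = -0.61123 rad/s; magnitude 0.61123 rad/s.

0.611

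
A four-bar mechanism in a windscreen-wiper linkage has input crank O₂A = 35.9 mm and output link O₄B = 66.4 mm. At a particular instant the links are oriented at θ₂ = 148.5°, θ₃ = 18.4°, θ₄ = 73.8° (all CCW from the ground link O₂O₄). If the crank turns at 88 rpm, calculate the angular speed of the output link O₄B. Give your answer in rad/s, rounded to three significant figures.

ω₂ = 9.215 rad/s (from 88 rpm).
Differentiating the loop-closure r₂e^{iθ₂}+r₃e^{iθ₃}=r₁+r₄e^{iθ₄} gives r₂ω₂e^{iθ₂}+r₃ω₃e^{iθ₃}=r₄ω₄e^{iθ₄}.
Eliminating the other unknown: ω₄ = r₂ω₂ sin(θ₂−θ₃) / [r₄ sin(θ₄−θ₃)].
Numerator sine = +0.76492; denominator sine = +0.82314.
Result = 0.0359·9.215·(+0.76492) / (0.0664·(+0.82314)) = +4.63 rad/s; magnitude 4.63 rad/s.

4.63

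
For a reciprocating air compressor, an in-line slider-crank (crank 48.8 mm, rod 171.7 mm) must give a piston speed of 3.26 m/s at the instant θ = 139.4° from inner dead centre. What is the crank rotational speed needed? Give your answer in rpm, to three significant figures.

1260

For an in-line slider-crank, |v_piston| = rω|sinθ|·[1 + r cosθ/√(L² − r² sin²θ)].
With r = 0.0488 m, L = 0.1717 m, θ = 139.4°: the bracketed kinematic factor |dx/dθ| = 0.024784 m.
ω = v/|dx/dθ| = 3.26/0.024784 = 131.54 rad/s.
N = 60ω/(2π) = 1256.1 rpm.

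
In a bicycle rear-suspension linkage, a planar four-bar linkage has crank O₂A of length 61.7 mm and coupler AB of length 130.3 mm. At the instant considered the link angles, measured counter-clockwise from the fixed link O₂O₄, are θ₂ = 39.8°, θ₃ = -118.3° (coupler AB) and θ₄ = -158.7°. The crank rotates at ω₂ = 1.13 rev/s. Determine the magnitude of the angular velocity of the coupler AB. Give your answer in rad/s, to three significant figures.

ω₂ = 7.1 rad/s (from 1.13 rev/s).
Differentiating the loop-closure r₂e^{iθ₂}+r₃e^{iθ₃}=r₁+r₄e^{iθ₄} gives r₂ω₂e^{iθ₂}+r₃ω₃e^{iθ₃}=r₄ω₄e^{iθ₄}.
Eliminating the other unknown: ω₃ = r₂ω₂ sin(θ₄−θ₂) / [r₃ sin(θ₃−θ₄)].
Numerator sine = +0.31730; denominator sine = +0.64812.
Result = 0.0617·7.1·(+0.31730) / (0.1303·(+0.64812)) = +1.646 rad/s; magnitude 1.646 rad/s.

1.65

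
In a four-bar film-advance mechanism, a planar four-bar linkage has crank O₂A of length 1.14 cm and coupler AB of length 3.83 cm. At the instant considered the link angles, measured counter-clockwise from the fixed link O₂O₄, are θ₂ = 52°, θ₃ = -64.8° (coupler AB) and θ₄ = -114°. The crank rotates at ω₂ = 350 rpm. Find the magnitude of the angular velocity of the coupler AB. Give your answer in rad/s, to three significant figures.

ω₂ = 36.65 rad/s (from 350 rpm).
Differentiating the loop-closure r₂e^{iθ₂}+r₃e^{iθ₃}=r₁+r₄e^{iθ₄} gives r₂ω₂e^{iθ₂}+r₃ω₃e^{iθ₃}=r₄ω₄e^{iθ₄}.
Eliminating the other unknown: ω₃ = r₂ω₂ sin(θ₄−θ₂) / [r₃ sin(θ₃−θ₄)].
Numerator sine = -0.24192; denominator sine = +0.75700.
Result = 0.0114·36.65·(-0.24192) / (0.0383·(+0.75700)) = -3.4865 rad/s; magnitude 3.4865 rad/s.

3.49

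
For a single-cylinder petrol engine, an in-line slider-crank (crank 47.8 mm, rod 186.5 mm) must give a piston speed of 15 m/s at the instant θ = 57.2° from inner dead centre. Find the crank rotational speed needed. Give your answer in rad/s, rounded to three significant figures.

For an in-line slider-crank, |v_piston| = rω|sinθ|·[1 + r cosθ/√(L² − r² sin²θ)].
With r = 0.0478 m, L = 0.1865 m, θ = 57.2°: the bracketed kinematic factor |dx/dθ| = 0.045892 m.
ω = v/|dx/dθ| = 15/0.045892 = 326.86 rad/s.

327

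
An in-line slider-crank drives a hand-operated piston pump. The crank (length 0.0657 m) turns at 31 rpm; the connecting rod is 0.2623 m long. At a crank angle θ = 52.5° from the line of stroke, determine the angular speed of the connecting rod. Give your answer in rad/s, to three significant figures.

0.505

ω = 3.246 rad/s (converted from 31 rpm).
The rod makes angle φ with the slider axis where L sinφ = r sinθ; differentiating, L cosφ·φ̇ = r ω cosθ.
L cosφ = √(L² − r² sin²θ) = 0.25707 m.
|ω_rod| = r ω |cosθ| / √(L² − r² sin²θ) = 0.0657·3.246·0.60876/0.25707 = 0.50507 rad/s.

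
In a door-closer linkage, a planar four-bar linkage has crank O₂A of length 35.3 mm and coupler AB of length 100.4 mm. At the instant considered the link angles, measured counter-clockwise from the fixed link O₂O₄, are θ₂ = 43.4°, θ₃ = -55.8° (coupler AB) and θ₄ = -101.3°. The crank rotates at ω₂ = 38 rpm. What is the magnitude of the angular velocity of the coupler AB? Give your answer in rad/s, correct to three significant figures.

ω₂ = 3.979 rad/s (from 38 rpm).
Differentiating the loop-closure r₂e^{iθ₂}+r₃e^{iθ₃}=r₁+r₄e^{iθ₄} gives r₂ω₂e^{iθ₂}+r₃ω₃e^{iθ₃}=r₄ω₄e^{iθ₄}.
Eliminating the other unknown: ω₃ = r₂ω₂ sin(θ₄−θ₂) / [r₃ sin(θ₃−θ₄)].
Numerator sine = -0.57786; denominator sine = +0.71325.
Result = 0.0353·3.979·(-0.57786) / (0.1004·(+0.71325)) = -1.1335 rad/s; magnitude 1.1335 rad/s.

1.13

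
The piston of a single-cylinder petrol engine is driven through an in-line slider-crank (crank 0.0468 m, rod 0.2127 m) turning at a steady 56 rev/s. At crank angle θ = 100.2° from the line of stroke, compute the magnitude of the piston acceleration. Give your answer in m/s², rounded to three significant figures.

ω = 2π·56 = 351.9 rad/s
x(θ) = r cosθ + √(L² − r² sin²θ); with ω constant, a = ω²·d²x/dθ².
d²x/dθ² = −r cosθ − r²(cos2θ)/√u − r⁴ sin²2θ/(4u^{3/2}),  u = L² − r² sin²θ = 0.0431197 m².
Substituting r = 0.0468 m, L = 0.2127 m, θ = 100.2°: d²x/dθ² = +0.018157 m.
a = ω²·d²x/dθ² = (351.9)²·(+0.018157) = +2248 m/s²;  |a| = 2248 m/s².

2250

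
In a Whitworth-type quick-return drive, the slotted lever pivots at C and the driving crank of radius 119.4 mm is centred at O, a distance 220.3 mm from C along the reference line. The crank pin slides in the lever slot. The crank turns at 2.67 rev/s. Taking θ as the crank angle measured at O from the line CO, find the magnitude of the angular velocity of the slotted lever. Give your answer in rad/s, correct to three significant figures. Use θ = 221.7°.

ω = 16.78 rad/s (from 2.67 rev/s).
Crank pin A relative to C: A = (d + r cosθ, r sinθ); lever angle φ = atan2(r sinθ, d + r cosθ).
Differentiating tanφ: φ̇ = rω(d cosθ + r)/(d² + r² + 2dr cosθ).
d² + r² + 2dr cosθ = |CA|² = 0.0235096 m²;  d cosθ + r = -0.045084 m.
|ω_lever| = |0.1194·16.78·-0.045084| / 0.0235096 = 3.8413 rad/s.

3.84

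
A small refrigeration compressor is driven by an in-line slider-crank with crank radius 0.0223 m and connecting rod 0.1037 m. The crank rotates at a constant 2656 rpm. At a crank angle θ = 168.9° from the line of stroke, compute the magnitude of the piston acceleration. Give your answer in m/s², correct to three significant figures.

ω = 2π·2656/60 = 278.1 rad/s
x(θ) = r cosθ + √(L² − r² sin²θ); with ω constant, a = ω²·d²x/dθ².
d²x/dθ² = −r cosθ − r²(cos2θ)/√u − r⁴ sin²2θ/(4u^{3/2}),  u = L² − r² sin²θ = 0.0107353 m².
Substituting r = 0.0223 m, L = 0.1037 m, θ = 168.9°: d²x/dθ² = +0.017431 m.
a = ω²·d²x/dθ² = (278.1)²·(+0.017431) = +1348.5 m/s²;  |a| = 1348.5 m/s².

1350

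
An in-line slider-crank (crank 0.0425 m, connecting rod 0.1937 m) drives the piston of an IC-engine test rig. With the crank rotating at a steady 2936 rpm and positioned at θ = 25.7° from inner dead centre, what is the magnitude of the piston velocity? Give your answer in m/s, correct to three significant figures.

6.79

ω = 2π·2936/60 = 307.5 rad/s
For an in-line slider-crank, x = r cosθ + √(L² − r² sin²θ), so v = −rω sinθ·[1 + r cosθ/√(L² − r² sin²θ)].
With r = 0.0425 m, L = 0.1937 m, θ = 25.7°: √(L² − r² sin²θ) = 0.19282 m.
v = −0.0425·307.5·0.43366·[1 + 0.0425·0.90108/0.19282] = -6.792 m/s.
|v| = 6.792 m/s.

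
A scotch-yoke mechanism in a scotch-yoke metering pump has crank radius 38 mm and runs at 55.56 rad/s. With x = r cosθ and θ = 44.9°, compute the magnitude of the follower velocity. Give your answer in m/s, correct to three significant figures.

1.49

ω = 55.56 rad/s
x = r cosθ ⇒ ẋ = −rω sinθ.
|v| = rω|sinθ| = 0.038·55.56·|sin 44.9°| = 1.4903 m/s.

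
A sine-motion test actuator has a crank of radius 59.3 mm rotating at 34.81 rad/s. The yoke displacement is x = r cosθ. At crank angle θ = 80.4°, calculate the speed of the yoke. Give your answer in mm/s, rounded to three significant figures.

2040

ω = 34.81 rad/s
x = r cosθ ⇒ ẋ = −rω sinθ.
|v| = rω|sinθ| = 0.0593·34.81·|sin 80.4°| = 2.0353 m/s = 2035.3 mm/s.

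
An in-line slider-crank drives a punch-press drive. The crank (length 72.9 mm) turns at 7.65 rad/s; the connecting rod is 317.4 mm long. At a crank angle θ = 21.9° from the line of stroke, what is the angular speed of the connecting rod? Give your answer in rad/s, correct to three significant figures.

ω = 7.65 rad/s
The rod makes angle φ with the slider axis where L sinφ = r sinθ; differentiating, L cosφ·φ̇ = r ω cosθ.
L cosφ = √(L² − r² sin²θ) = 0.31623 m.
|ω_rod| = r ω |cosθ| / √(L² − r² sin²θ) = 0.0729·7.65·0.92784/0.31623 = 1.6363 rad/s.

1.64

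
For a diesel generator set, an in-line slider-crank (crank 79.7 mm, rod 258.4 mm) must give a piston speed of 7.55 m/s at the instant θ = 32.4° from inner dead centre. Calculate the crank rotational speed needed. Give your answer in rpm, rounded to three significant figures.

1340

For an in-line slider-crank, |v_piston| = rω|sinθ|·[1 + r cosθ/√(L² − r² sin²θ)].
With r = 0.0797 m, L = 0.2584 m, θ = 32.4°: the bracketed kinematic factor |dx/dθ| = 0.053982 m.
ω = v/|dx/dθ| = 7.55/0.053982 = 139.86 rad/s.
N = 60ω/(2π) = 1335.6 rpm.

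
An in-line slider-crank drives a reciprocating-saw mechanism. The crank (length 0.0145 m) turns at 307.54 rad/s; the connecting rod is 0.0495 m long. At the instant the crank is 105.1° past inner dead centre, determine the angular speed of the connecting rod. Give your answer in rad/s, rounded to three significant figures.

ω = 307.5 rad/s
The rod makes angle φ with the slider axis where L sinφ = r sinθ; differentiating, L cosφ·φ̇ = r ω cosθ.
L cosφ = √(L² − r² sin²θ) = 0.047479 m.
|ω_rod| = r ω |cosθ| / √(L² − r² sin²θ) = 0.0145·307.5·0.26050/0.047479 = 24.467 rad/s.

24.5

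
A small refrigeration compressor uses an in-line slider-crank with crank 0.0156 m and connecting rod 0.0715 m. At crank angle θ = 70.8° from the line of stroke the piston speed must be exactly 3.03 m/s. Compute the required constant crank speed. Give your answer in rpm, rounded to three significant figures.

For an in-line slider-crank, |v_piston| = rω|sinθ|·[1 + r cosθ/√(L² − r² sin²θ)].
With r = 0.0156 m, L = 0.0715 m, θ = 70.8°: the bracketed kinematic factor |dx/dθ| = 0.015813 m.
ω = v/|dx/dθ| = 3.03/0.015813 = 191.62 rad/s.
N = 60ω/(2π) = 1829.8 rpm.

1830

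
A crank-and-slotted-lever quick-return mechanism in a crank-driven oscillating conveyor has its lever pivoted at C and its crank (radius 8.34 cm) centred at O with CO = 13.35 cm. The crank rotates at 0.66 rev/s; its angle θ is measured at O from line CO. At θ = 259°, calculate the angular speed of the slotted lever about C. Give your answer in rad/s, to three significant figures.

0.976

ω = 4.147 rad/s (from 0.66 rev/s).
Crank pin A relative to C: A = (d + r cosθ, r sinθ); lever angle φ = atan2(r sinθ, d + r cosθ).
Differentiating tanφ: φ̇ = rω(d cosθ + r)/(d² + r² + 2dr cosθ).
d² + r² + 2dr cosθ = |CA|² = 0.0205289 m²;  d cosθ + r = +0.057927 m.
|ω_lever| = |0.0834·4.147·+0.057927| / 0.0205289 = 0.9759 rad/s.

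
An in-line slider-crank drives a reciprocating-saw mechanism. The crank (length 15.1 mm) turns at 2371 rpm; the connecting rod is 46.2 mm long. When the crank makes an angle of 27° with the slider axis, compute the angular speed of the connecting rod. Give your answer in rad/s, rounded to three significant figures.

ω = 248.3 rad/s (converted from 2371 rpm).
The rod makes angle φ with the slider axis where L sinφ = r sinθ; differentiating, L cosφ·φ̇ = r ω cosθ.
L cosφ = √(L² − r² sin²θ) = 0.045689 m.
|ω_rod| = r ω |cosθ| / √(L² − r² sin²θ) = 0.0151·248.3·0.89101/0.045689 = 73.116 rad/s.

73.1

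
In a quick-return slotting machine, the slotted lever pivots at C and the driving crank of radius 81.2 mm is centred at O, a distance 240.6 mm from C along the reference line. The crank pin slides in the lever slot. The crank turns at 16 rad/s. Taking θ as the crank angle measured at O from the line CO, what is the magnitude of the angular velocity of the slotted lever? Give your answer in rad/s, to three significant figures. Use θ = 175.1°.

ω = 16 rad/s
Crank pin A relative to C: A = (d + r cosθ, r sinθ); lever angle φ = atan2(r sinθ, d + r cosθ).
Differentiating tanφ: φ̇ = rω(d cosθ + r)/(d² + r² + 2dr cosθ).
d² + r² + 2dr cosθ = |CA|² = 0.0255512 m²;  d cosθ + r = -0.15852 m.
|ω_lever| = |0.0812·16·-0.15852| / 0.0255512 = 8.0603 rad/s.

8.06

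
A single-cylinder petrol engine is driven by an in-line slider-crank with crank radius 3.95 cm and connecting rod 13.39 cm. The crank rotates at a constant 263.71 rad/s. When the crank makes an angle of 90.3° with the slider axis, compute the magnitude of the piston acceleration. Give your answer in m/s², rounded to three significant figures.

862

ω = 263.7 rad/s
x(θ) = r cosθ + √(L² − r² sin²θ); with ω constant, a = ω²·d²x/dθ².
d²x/dθ² = −r cosθ − r²(cos2θ)/√u − r⁴ sin²2θ/(4u^{3/2}),  u = L² − r² sin²θ = 0.016369 m².
Substituting r = 0.0395 m, L = 0.1339 m, θ = 90.3°: d²x/dθ² = +0.012401 m.
a = ω²·d²x/dθ² = (263.7)²·(+0.012401) = +862.41 m/s²;  |a| = 862.41 m/s².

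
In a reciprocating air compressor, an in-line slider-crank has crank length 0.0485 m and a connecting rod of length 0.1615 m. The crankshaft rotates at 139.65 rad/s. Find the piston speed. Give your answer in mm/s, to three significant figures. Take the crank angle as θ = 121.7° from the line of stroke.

4820

ω = 139.7 rad/s
For an in-line slider-crank, x = r cosθ + √(L² − r² sin²θ), so v = −rω sinθ·[1 + r cosθ/√(L² − r² sin²θ)].
With r = 0.0485 m, L = 0.1615 m, θ = 121.7°: √(L² − r² sin²θ) = 0.15614 m.
v = −0.0485·139.7·0.85081·[1 + 0.0485·-0.52547/0.15614] = -4.822 m/s.
|v| = 4.822 m/s = 4822 mm/s.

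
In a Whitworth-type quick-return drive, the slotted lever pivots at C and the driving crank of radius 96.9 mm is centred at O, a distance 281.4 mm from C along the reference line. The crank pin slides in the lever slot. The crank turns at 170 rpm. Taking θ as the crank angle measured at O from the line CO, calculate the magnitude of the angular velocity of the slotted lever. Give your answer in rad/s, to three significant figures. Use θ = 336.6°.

ω = 17.8 rad/s (from 170 rpm).
Crank pin A relative to C: A = (d + r cosθ, r sinθ); lever angle φ = atan2(r sinθ, d + r cosθ).
Differentiating tanφ: φ̇ = rω(d cosθ + r)/(d² + r² + 2dr cosθ).
d² + r² + 2dr cosθ = |CA|² = 0.138626 m²;  d cosθ + r = +0.35516 m.
|ω_lever| = |0.0969·17.8·+0.35516| / 0.138626 = 4.4195 rad/s.

4.42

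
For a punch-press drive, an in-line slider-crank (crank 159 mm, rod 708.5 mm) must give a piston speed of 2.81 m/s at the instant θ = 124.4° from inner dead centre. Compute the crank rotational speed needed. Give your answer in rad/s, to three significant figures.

24.6

For an in-line slider-crank, |v_piston| = rω|sinθ|·[1 + r cosθ/√(L² − r² sin²θ)].
With r = 0.159 m, L = 0.7085 m, θ = 124.4°: the bracketed kinematic factor |dx/dθ| = 0.11427 m.
ω = v/|dx/dθ| = 2.81/0.11427 = 24.592 rad/s.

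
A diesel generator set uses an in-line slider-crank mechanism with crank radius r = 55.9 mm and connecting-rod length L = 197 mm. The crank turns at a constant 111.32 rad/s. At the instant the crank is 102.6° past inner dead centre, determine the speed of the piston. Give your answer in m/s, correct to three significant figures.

ω = 111.3 rad/s
For an in-line slider-crank, x = r cosθ + √(L² − r² sin²θ), so v = −rω sinθ·[1 + r cosθ/√(L² − r² sin²θ)].
With r = 0.0559 m, L = 0.197 m, θ = 102.6°: √(L² − r² sin²θ) = 0.1893 m.
v = −0.0559·111.3·0.97592·[1 + 0.0559·-0.21814/0.1893] = -5.6817 m/s.
|v| = 5.6817 m/s.

5.68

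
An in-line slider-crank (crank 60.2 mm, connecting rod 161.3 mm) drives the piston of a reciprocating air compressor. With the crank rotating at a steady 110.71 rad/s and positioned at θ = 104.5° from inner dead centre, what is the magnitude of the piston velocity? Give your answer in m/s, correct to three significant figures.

5.81

ω = 110.7 rad/s
For an in-line slider-crank, x = r cosθ + √(L² − r² sin²θ), so v = −rω sinθ·[1 + r cosθ/√(L² − r² sin²θ)].
With r = 0.0602 m, L = 0.1613 m, θ = 104.5°: √(L² − r² sin²θ) = 0.1504 m.
v = −0.0602·110.7·0.96815·[1 + 0.0602·-0.25038/0.1504] = -5.8058 m/s.
|v| = 5.8058 m/s.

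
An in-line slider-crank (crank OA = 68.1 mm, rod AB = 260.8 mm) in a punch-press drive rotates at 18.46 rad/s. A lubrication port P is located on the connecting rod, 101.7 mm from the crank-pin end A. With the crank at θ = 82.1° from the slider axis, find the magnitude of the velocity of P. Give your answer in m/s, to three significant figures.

1.27

ω = 18.46 rad/s.  Crank-pin speed |V_A| = rω = 1.2571 m/s, perpendicular to OA.
Rod angle: sinφ = −(r/L) sinθ ⇒ φ = -14.989°; ω_rod = −rω cosθ/√(L²−r²sin²θ) = -0.68586 rad/s.
V_P = V_A + ω_rod × AP, with AP = 0.1017 m along the rod.
Components: V_Px = −rω sinθ − a·ω_rod·sinφ = -1.2632 m/s;  V_Py = rω cosθ + a·ω_rod·cosφ = +0.10541 m/s.
|V_P| = √(V_Px² + V_Py²) = 1.2676 m/s.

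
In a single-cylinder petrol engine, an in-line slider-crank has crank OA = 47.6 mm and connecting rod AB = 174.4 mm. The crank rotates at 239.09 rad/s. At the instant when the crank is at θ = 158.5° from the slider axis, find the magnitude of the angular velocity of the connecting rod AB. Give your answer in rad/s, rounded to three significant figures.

ω = 239.1 rad/s
The rod makes angle φ with the slider axis where L sinφ = r sinθ; differentiating, L cosφ·φ̇ = r ω cosθ.
L cosφ = √(L² − r² sin²θ) = 0.17353 m.
|ω_rod| = r ω |cosθ| / √(L² − r² sin²θ) = 0.0476·239.1·0.93042/0.17353 = 61.022 rad/s.

61.0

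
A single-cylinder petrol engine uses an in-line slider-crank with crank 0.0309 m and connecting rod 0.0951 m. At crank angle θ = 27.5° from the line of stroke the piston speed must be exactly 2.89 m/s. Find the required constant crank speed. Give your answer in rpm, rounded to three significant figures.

1500

For an in-line slider-crank, |v_piston| = rω|sinθ|·[1 + r cosθ/√(L² − r² sin²θ)].
With r = 0.0309 m, L = 0.0951 m, θ = 27.5°: the bracketed kinematic factor |dx/dθ| = 0.018427 m.
ω = v/|dx/dθ| = 2.89/0.018427 = 156.83 rad/s.
N = 60ω/(2π) = 1497.6 rpm.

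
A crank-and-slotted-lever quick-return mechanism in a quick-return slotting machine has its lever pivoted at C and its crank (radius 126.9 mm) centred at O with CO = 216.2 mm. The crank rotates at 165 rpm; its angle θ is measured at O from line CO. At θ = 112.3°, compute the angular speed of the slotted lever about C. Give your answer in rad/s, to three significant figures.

ω = 17.28 rad/s (from 165 rpm).
Crank pin A relative to C: A = (d + r cosθ, r sinθ); lever angle φ = atan2(r sinθ, d + r cosθ).
Differentiating tanφ: φ̇ = rω(d cosθ + r)/(d² + r² + 2dr cosθ).
d² + r² + 2dr cosθ = |CA|² = 0.0420247 m²;  d cosθ + r = +0.044862 m.
|ω_lever| = |0.1269·17.28·+0.044862| / 0.0420247 = 2.3407 rad/s.

2.34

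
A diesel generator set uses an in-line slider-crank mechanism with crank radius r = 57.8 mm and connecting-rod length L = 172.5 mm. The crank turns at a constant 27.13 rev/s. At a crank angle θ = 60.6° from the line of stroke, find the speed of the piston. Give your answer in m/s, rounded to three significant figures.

10.1

ω = 2π·27.1 = 170.5 rad/s
For an in-line slider-crank, x = r cosθ + √(L² − r² sin²θ), so v = −rω sinθ·[1 + r cosθ/√(L² − r² sin²θ)].
With r = 0.0578 m, L = 0.1725 m, θ = 60.6°: √(L² − r² sin²θ) = 0.16499 m.
v = −0.0578·170.5·0.87121·[1 + 0.0578·0.49090/0.16499] = -10.06 m/s.
|v| = 10.06 m/s.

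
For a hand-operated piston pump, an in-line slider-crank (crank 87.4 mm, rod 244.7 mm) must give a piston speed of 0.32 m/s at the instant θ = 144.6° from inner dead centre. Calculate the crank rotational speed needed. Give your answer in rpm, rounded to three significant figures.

For an in-line slider-crank, |v_piston| = rω|sinθ|·[1 + r cosθ/√(L² − r² sin²θ)].
With r = 0.0874 m, L = 0.2447 m, θ = 144.6°: the bracketed kinematic factor |dx/dθ| = 0.035563 m.
ω = v/|dx/dθ| = 0.32/0.035563 = 8.9981 rad/s.
N = 60ω/(2π) = 85.926 rpm.

85.9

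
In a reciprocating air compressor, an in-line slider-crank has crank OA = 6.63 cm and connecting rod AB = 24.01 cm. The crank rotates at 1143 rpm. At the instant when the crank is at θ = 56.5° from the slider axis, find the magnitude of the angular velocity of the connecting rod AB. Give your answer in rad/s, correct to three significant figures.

18.7

ω = 119.7 rad/s (converted from 1143 rpm).
The rod makes angle φ with the slider axis where L sinφ = r sinθ; differentiating, L cosφ·φ̇ = r ω cosθ.
L cosφ = √(L² − r² sin²θ) = 0.23365 m.
|ω_rod| = r ω |cosθ| / √(L² − r² sin²θ) = 0.0663·119.7·0.55194/0.23365 = 18.746 rad/s.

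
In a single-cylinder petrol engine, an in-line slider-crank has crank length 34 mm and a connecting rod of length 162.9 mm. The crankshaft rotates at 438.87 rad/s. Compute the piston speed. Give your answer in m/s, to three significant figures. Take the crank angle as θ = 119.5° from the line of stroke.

11.6

ω = 438.9 rad/s
For an in-line slider-crank, x = r cosθ + √(L² − r² sin²θ), so v = −rω sinθ·[1 + r cosθ/√(L² − r² sin²θ)].
With r = 0.034 m, L = 0.1629 m, θ = 119.5°: √(L² − r² sin²θ) = 0.16019 m.
v = −0.034·438.9·0.87036·[1 + 0.034·-0.49242/0.16019] = -11.63 m/s.
|v| = 11.63 m/s.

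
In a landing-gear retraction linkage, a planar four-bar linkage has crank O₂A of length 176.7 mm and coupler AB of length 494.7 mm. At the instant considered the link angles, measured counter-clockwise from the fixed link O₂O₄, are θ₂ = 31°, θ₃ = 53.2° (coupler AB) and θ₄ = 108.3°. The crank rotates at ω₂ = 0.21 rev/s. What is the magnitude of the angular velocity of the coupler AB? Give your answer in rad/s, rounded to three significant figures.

0.561

ω₂ = 1.319 rad/s (from 0.21 rev/s).
Differentiating the loop-closure r₂e^{iθ₂}+r₃e^{iθ₃}=r₁+r₄e^{iθ₄} gives r₂ω₂e^{iθ₂}+r₃ω₃e^{iθ₃}=r₄ω₄e^{iθ₄}.
Eliminating the other unknown: ω₃ = r₂ω₂ sin(θ₄−θ₂) / [r₃ sin(θ₃−θ₄)].
Numerator sine = +0.97553; denominator sine = -0.82015.
Result = 0.1767·1.319·(+0.97553) / (0.4947·(-0.82015)) = -0.56059 rad/s; magnitude 0.56059 rad/s.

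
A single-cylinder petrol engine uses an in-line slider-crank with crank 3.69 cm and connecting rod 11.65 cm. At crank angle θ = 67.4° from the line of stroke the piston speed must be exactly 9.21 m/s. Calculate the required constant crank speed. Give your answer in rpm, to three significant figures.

For an in-line slider-crank, |v_piston| = rω|sinθ|·[1 + r cosθ/√(L² − r² sin²θ)].
With r = 0.0369 m, L = 0.1165 m, θ = 67.4°: the bracketed kinematic factor |dx/dθ| = 0.038403 m.
ω = v/|dx/dθ| = 9.21/0.038403 = 239.83 rad/s.
N = 60ω/(2π) = 2290.2 rpm.

2290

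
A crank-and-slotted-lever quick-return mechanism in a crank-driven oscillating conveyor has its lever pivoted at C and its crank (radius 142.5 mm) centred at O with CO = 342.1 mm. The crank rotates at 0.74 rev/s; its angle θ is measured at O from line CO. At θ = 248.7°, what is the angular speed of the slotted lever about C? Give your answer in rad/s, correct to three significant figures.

0.119

ω = 4.65 rad/s (from 0.74 rev/s).
Crank pin A relative to C: A = (d + r cosθ, r sinθ); lever angle φ = atan2(r sinθ, d + r cosθ).
Differentiating tanφ: φ̇ = rω(d cosθ + r)/(d² + r² + 2dr cosθ).
d² + r² + 2dr cosθ = |CA|² = 0.101922 m²;  d cosθ + r = +0.018232 m.
|ω_lever| = |0.1425·4.65·+0.018232| / 0.101922 = 0.11852 rad/s.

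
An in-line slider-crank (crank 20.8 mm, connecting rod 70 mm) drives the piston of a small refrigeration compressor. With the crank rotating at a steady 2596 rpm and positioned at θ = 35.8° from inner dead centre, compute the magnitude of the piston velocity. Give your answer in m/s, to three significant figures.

4.12

ω = 2π·2596/60 = 271.9 rad/s
For an in-line slider-crank, x = r cosθ + √(L² − r² sin²θ), so v = −rω sinθ·[1 + r cosθ/√(L² − r² sin²θ)].
With r = 0.0208 m, L = 0.07 m, θ = 35.8°: √(L² − r² sin²θ) = 0.068934 m.
v = −0.0208·271.9·0.58496·[1 + 0.0208·0.81106/0.068934] = -4.1171 m/s.
|v| = 4.1171 m/s.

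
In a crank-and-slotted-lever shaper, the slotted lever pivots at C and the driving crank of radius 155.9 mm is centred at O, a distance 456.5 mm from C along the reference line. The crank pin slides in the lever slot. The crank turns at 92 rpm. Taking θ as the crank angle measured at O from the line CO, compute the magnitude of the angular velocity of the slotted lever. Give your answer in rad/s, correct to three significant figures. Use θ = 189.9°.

ω = 9.634 rad/s (from 92 rpm).
Crank pin A relative to C: A = (d + r cosθ, r sinθ); lever angle φ = atan2(r sinθ, d + r cosθ).
Differentiating tanφ: φ̇ = rω(d cosθ + r)/(d² + r² + 2dr cosθ).
d² + r² + 2dr cosθ = |CA|² = 0.0924798 m²;  d cosθ + r = -0.2938 m.
|ω_lever| = |0.1559·9.634·-0.2938| / 0.0924798 = 4.7717 rad/s.

4.77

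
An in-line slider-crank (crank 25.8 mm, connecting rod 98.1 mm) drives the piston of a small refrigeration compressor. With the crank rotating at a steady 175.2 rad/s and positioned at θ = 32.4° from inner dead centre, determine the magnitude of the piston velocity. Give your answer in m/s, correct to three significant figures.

ω = 175.2 rad/s
For an in-line slider-crank, x = r cosθ + √(L² − r² sin²θ), so v = −rω sinθ·[1 + r cosθ/√(L² − r² sin²θ)].
With r = 0.0258 m, L = 0.0981 m, θ = 32.4°: √(L² − r² sin²θ) = 0.097121 m.
v = −0.0258·175.2·0.53583·[1 + 0.0258·0.84433/0.097121] = -2.9653 m/s.
|v| = 2.9653 m/s.

2.97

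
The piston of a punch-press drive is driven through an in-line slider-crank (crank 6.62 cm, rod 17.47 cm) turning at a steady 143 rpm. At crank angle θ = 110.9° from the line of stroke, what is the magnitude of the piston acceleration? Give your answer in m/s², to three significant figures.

9.67

ω = 2π·143/60 = 14.97 rad/s
x(θ) = r cosθ + √(L² − r² sin²θ); with ω constant, a = ω²·d²x/dθ².
d²x/dθ² = −r cosθ − r²(cos2θ)/√u − r⁴ sin²2θ/(4u^{3/2}),  u = L² − r² sin²θ = 0.0266954 m².
Substituting r = 0.0662 m, L = 0.1747 m, θ = 110.9°: d²x/dθ² = +0.043122 m.
a = ω²·d²x/dθ² = (14.97)²·(+0.043122) = +9.6701 m/s²;  |a| = 9.6701 m/s².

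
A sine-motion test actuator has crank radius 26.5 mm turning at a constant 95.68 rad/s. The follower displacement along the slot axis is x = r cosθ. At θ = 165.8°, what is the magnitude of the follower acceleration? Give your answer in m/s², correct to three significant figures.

ω = 95.68 rad/s
x = r cosθ ⇒ ẍ = −rω² cosθ (ω constant).
|a| = rω²|cosθ| = 0.0265·(95.68)²·|cos 165.8°| = 235.19 m/s².

235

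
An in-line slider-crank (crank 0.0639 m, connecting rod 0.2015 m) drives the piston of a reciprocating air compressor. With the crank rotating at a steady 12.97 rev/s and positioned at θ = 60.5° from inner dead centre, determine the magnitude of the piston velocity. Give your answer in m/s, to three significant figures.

5.27

ω = 2π·13 = 81.49 rad/s
For an in-line slider-crank, x = r cosθ + √(L² − r² sin²θ), so v = −rω sinθ·[1 + r cosθ/√(L² − r² sin²θ)].
With r = 0.0639 m, L = 0.2015 m, θ = 60.5°: √(L² − r² sin²θ) = 0.19367 m.
v = −0.0639·81.49·0.87036·[1 + 0.0639·0.49242/0.19367] = -5.2686 m/s.
|v| = 5.2686 m/s.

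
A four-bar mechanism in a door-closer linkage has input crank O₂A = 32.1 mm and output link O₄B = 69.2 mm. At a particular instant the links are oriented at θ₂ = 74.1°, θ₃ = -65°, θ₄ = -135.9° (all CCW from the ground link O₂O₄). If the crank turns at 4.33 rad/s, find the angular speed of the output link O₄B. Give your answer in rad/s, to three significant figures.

ω₂ = 4.33 rad/s
Differentiating the loop-closure r₂e^{iθ₂}+r₃e^{iθ₃}=r₁+r₄e^{iθ₄} gives r₂ω₂e^{iθ₂}+r₃ω₃e^{iθ₃}=r₄ω₄e^{iθ₄}.
Eliminating the other unknown: ω₄ = r₂ω₂ sin(θ₂−θ₃) / [r₄ sin(θ₄−θ₃)].
Numerator sine = +0.65474; denominator sine = -0.94495.
Result = 0.0321·4.33·(+0.65474) / (0.0692·(-0.94495)) = -1.3917 rad/s; magnitude 1.3917 rad/s.

1.39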